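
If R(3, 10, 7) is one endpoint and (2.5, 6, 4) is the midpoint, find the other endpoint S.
S = (2×2.5 - 3, 2×6 - 10, 2×4 - 7) = (2, 2, 1)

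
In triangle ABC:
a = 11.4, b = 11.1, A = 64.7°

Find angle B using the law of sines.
sin(B)/b = sin(A)/a
sin(B) = b·sin(A)/a = 11.1·sin(64.7°)/11.4 = 0.880291
B = arcsin(0.880291) = 61.68°  (b ≤ a, so B ≤ A and the acute solution is unique)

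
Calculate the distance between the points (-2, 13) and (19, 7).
Using the distance formula: d = sqrt((x₂-x₁)² + (y₂-y₁)²)
dx = 19 - (-2) = 21
dy = 7 - 13 = -6
d = sqrt(21² + (-6)²) = sqrt(441 + 36) = sqrt(477) = 21.84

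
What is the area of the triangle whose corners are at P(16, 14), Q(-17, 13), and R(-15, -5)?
Using the coordinate formula: Area = (1/2)|x₁(y₂-y₃) + x₂(y₃-y₁) + x₃(y₁-y₂)|
Area = (1/2)|16(13-(-5)) + (-17)((-5)-14) + (-15)(14-13)|
Area = (1/2)|16*18 + (-17)*(-19) + (-15)*1|
Area = (1/2)|288 + 323 + (-15)|
Area = (1/2)*596 = 298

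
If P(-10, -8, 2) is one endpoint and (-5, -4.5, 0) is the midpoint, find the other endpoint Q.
Q = (2×(-5) - (-10), 2×(-4.5) - (-8), 2×0 - 2) = (0, -1, -2)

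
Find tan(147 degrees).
tan(147 degrees) = -0.6494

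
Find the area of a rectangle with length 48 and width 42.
Area = length * width
Area = 48 * 42
Area = 2016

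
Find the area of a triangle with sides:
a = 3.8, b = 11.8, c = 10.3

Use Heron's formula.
s = (a+b+c)/2 = (3.8+11.8+10.3)/2 = 12.95
A = √(s(s-a)(s-b)(s-c)) = √(12.95·9.15·1.15·2.65)
A = √361.106 = 19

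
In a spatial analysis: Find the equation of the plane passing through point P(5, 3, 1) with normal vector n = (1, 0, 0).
d = n·P = (1)(5) + (0)(3) + (0)(1) = 5
Plane: x = 5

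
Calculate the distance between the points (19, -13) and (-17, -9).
Using the distance formula: d = sqrt((x₂-x₁)² + (y₂-y₁)²)
dx = (-17) - 19 = -36
dy = (-9) - (-13) = 4
d = sqrt((-36)² + 4²) = sqrt(1296 + 16) = sqrt(1312) = 36.22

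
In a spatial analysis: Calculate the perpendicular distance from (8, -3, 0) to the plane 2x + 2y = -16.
d = |2(8) + 2(-3) + 0(0) - (-16)| / √(2² + 2² + 0²) = 26/√8 = 9.192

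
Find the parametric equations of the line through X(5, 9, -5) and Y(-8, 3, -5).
Direction vector d = Y - X = (-13, -6, 0)
x = 5 - 13t, y = 9 - 6t, z = -5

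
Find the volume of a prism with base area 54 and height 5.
Volume = base area * height
Volume = 54 * 5
Volume = 270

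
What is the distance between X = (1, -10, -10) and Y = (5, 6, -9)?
d = √[(4)² + (16)² + (1)²] = √273 = 16.52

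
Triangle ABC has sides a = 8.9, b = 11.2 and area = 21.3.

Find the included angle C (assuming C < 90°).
Area = ½ab·sin(C)  →  sin(C) = 2·Area/(ab)
sin(C) = 2·21.3/(8.9·11.2) = 0.427368
C = arcsin(0.427368) = 25.3°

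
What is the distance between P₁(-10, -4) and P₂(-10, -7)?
Using the distance formula: d = sqrt((x₂-x₁)² + (y₂-y₁)²)
dx = (-10) - (-10) = 0
dy = (-7) - (-4) = -3
d = sqrt(0² + (-3)²) = sqrt(0 + 9) = sqrt(9) = 3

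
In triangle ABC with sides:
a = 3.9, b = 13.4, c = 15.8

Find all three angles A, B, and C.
By the law of cosines:
cos(A) = (b² + c² - a²)/(2bc) = 0.977683  →  A = 12.13°
cos(B) = (a² + c² - b²)/(2ac) = 0.692064  →  B = 46.21°
cos(C) = (a² + b² - c²)/(2ab) = -0.524971  →  C = 121.7°
Check: A + B + C = 180.0° ✓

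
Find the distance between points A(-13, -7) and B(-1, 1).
Using the distance formula: d = sqrt((x₂-x₁)² + (y₂-y₁)²)
dx = (-1) - (-13) = 12
dy = 1 - (-7) = 8
d = sqrt(12² + 8²) = sqrt(144 + 64) = sqrt(208) = 14.42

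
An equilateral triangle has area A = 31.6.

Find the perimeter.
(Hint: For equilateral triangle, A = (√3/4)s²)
A = (√3/4)s²  →  s² = 4A/√3 = 4·31.6/√3 = 72.9771
s = 8.54266
Perimeter = 3s = 25.63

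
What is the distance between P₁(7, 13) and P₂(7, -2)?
Using the distance formula: d = sqrt((x₂-x₁)² + (y₂-y₁)²)
dx = 7 - 7 = 0
dy = (-2) - 13 = -15
d = sqrt(0² + (-15)²) = sqrt(0 + 225) = sqrt(225) = 15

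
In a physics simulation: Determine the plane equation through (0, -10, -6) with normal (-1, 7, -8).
d = n·P = (-1)(0) + (7)(-10) + (-8)(-6) = -22
Plane: -x + 7y - 8z = -22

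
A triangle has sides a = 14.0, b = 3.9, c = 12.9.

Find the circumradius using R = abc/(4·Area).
s = (a+b+c)/2 = 15.4
Area = √(s(s-a)(s-b)(s-c)) = √(15.4·1.4·11.5·2.5) = 24.8968
R = abc/(4·Area) = (14.0·3.9·12.9)/(4·24.8968) = 704.34/99.5872 = 7.073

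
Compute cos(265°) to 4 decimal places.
cos(265 degrees) = -0.0872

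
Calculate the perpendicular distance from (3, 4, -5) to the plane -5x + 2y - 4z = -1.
d = |(-5)(3) + 2(4) + (-4)(-5) - (-1)| / √((-5)² + 2² + (-4)²) = 14/√45 = 2.087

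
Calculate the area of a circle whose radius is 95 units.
Area = pi * r²
Area = pi * 95²
Area = pi * 9025
Area = 28352.87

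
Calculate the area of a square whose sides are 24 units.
Area = s²
Area = 24²
Area = 576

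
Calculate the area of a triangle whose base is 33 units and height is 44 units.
Area = (1/2) * base * height
Area = (1/2) * 33 * 44
Area = 726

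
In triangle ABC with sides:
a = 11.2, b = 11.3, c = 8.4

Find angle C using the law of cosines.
cos(C) = (a² + b² - c²)/(2ab)
cos(C) = (11.2² + 11.3² - 8.4²)/(2·11.2·11.3) = 182.57/253.12 = 0.721278
C = arccos(0.721278) = 43.84°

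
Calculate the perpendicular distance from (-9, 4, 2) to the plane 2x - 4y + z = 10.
d = |2(-9) + (-4)(4) + 1(2) - (10)| / √(2² + (-4)² + 1²) = 42/√21 = 9.165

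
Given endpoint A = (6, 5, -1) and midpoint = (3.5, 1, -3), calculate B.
B = (2×3.5 - 6, 2×1 - 5, 2×(-3) - (-1)) = (1, -3, -5)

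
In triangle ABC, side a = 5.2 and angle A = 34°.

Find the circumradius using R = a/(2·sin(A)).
R = a/(2·sin(A)) = 5.2/(2·sin(34°))
R = 5.2/(2·0.559193) = 5.2/1.118386 = 4.65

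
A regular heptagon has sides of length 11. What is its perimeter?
Perimeter = number of sides * side length
Perimeter = 7 * 11
Perimeter = 77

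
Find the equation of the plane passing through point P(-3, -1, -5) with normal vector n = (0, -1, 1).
d = n·P = (0)(-3) + (-1)(-1) + (1)(-5) = -4
Plane: -y + z = -4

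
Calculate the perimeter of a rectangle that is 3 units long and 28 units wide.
Perimeter = 2 * (length + width)
Perimeter = 2 * (3 + 28)
Perimeter = 2 * 31
Perimeter = 62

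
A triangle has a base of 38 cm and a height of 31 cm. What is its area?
Area = (1/2) * base * height
Area = (1/2) * 38 * 31
Area = 589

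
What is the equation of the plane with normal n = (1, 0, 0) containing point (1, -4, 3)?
d = n·P = (1)(1) + (0)(-4) + (0)(3) = 1
Plane: x = 1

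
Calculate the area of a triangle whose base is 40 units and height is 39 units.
Area = (1/2) * base * height
Area = (1/2) * 40 * 39
Area = 780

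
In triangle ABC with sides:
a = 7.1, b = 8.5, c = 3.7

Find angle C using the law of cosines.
cos(C) = (a² + b² - c²)/(2ab)
cos(C) = (7.1² + 8.5² - 3.7²)/(2·7.1·8.5) = 108.97/120.7 = 0.902817
C = arccos(0.902817) = 25.47°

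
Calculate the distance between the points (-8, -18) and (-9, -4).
Using the distance formula: d = sqrt((x₂-x₁)² + (y₂-y₁)²)
dx = (-9) - (-8) = -1
dy = (-4) - (-18) = 14
d = sqrt((-1)² + 14²) = sqrt(1 + 196) = sqrt(197) = 14.04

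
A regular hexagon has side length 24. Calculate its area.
For a regular 6-gon with side length s = 24:
Apothem a = s / (2*tan(pi/6)) = 24 / (2*tan(pi/6)) ≈ 20.7846
Perimeter P = 6 * 24 = 144
Area = (1/2) * P * a = (1/2) * 144 * 20.7846 = 1496.49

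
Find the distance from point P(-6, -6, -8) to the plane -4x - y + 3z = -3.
d = |(-4)(-6) + (-1)(-6) + 3(-8) - (-3)| / √((-4)² + (-1)² + 3²) = 9/√26 = 1.765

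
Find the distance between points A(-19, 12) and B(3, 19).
Using the distance formula: d = sqrt((x₂-x₁)² + (y₂-y₁)²)
dx = 3 - (-19) = 22
dy = 19 - 12 = 7
d = sqrt(22² + 7²) = sqrt(484 + 49) = sqrt(533) = 23.09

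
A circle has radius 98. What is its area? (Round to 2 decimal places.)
Area = pi * r²
Area = pi * 98²
Area = pi * 9604
Area = 30171.86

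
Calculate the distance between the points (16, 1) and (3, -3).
Using the distance formula: d = sqrt((x₂-x₁)² + (y₂-y₁)²)
dx = 3 - 16 = -13
dy = (-3) - 1 = -4
d = sqrt((-13)² + (-4)²) = sqrt(169 + 16) = sqrt(185) = 13.60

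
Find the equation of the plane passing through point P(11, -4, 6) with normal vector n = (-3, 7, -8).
d = n·P = (-3)(11) + (7)(-4) + (-8)(6) = -109
Plane: -3x + 7y - 8z = -109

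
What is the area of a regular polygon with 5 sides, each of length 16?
For a regular 5-gon with side length s = 16:
Apothem a = s / (2*tan(pi/5)) = 16 / (2*tan(pi/5)) ≈ 11.0111
Perimeter P = 5 * 16 = 80
Area = (1/2) * P * a = (1/2) * 80 * 11.0111 = 440.44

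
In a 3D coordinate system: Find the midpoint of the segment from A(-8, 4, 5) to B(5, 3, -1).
Midpoint = ((-8+5)/2, (4+3)/2, (5-1)/2) = (-1.5, 3.5, 2)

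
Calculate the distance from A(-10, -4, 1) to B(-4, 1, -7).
d = √[(6)² + (5)² + (-8)²] = √125 = 11.18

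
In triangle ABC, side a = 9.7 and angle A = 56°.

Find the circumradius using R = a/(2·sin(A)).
R = a/(2·sin(A)) = 9.7/(2·sin(56°))
R = 9.7/(2·0.829038) = 9.7/1.658075 = 5.85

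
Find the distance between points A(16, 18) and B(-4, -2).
Using the distance formula: d = sqrt((x₂-x₁)² + (y₂-y₁)²)
dx = (-4) - 16 = -20
dy = (-2) - 18 = -20
d = sqrt((-20)² + (-20)²) = sqrt(400 + 400) = sqrt(800) = 28.28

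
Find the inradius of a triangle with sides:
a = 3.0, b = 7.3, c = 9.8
s = (a+b+c)/2 = (3.0+7.3+9.8)/2 = 10.05
Area = √(s(s-a)(s-b)(s-c)) = √(10.05·7.05·2.75·0.25) = 6.97933
r = Area/s = 6.97933/10.05 = 0.6945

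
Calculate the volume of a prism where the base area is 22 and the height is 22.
Volume = base area * height
Volume = 22 * 22
Volume = 484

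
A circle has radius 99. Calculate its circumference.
Circumference = 2 * pi * r
Circumference = 2 * pi * 99
Circumference = 622.04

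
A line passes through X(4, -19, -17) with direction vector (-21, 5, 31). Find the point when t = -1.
P(-1) = (4 + (-21)(-1), -19 + 5(-1), -17 + 31(-1)) = (25, -24, -48)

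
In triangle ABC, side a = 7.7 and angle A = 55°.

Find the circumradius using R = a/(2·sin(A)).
R = a/(2·sin(A)) = 7.7/(2·sin(55°))
R = 7.7/(2·0.819152) = 7.7/1.638304 = 4.7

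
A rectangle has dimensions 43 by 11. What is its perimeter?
Perimeter = 2 * (length + width)
Perimeter = 2 * (43 + 11)
Perimeter = 2 * 54
Perimeter = 108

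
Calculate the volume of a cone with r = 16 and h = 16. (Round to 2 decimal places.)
Volume = (1/3) * pi * r² * h
Volume = (1/3) * pi * 16² * 16
Volume = (1/3) * pi * 256 * 16
Volume = (1/3) * pi * 4096
Volume = 4289.32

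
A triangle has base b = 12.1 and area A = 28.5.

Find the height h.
A = ½bh  →  h = 2A/b
h = 2·28.5/12.1 = 4.711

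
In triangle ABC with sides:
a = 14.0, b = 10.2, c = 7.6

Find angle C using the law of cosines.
cos(C) = (a² + b² - c²)/(2ab)
cos(C) = (14.0² + 10.2² - 7.6²)/(2·14.0·10.2) = 242.28/285.6 = 0.848319
C = arccos(0.848319) = 31.97°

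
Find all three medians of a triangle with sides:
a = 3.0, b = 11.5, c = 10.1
Using m_x = ½√(2y² + 2z² - x²):
m_a = ½√(2·11.5² + 2·10.1² - 3.0²) = ½√459.52 = 10.72
m_b = ½√(2·3.0² + 2·10.1² - 11.5²) = ½√89.77 = 4.737
m_c = ½√(2·3.0² + 2·11.5² - 10.1²) = ½√180.49 = 6.717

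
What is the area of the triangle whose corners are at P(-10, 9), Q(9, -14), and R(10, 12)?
Using the coordinate formula: Area = (1/2)|x₁(y₂-y₃) + x₂(y₃-y₁) + x₃(y₁-y₂)|
Area = (1/2)|(-10)((-14)-12) + 9(12-9) + 10(9-(-14))|
Area = (1/2)|(-10)*(-26) + 9*3 + 10*23|
Area = (1/2)|260 + 27 + 230|
Area = (1/2)*517 = 258.50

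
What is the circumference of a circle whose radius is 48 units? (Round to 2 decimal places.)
Circumference = 2 * pi * r
Circumference = 2 * pi * 48
Circumference = 301.59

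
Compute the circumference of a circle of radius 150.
Circumference = 2 * pi * r
Circumference = 2 * pi * 150
Circumference = 942.48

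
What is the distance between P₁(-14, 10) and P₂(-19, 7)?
Using the distance formula: d = sqrt((x₂-x₁)² + (y₂-y₁)²)
dx = (-19) - (-14) = -5
dy = 7 - 10 = -3
d = sqrt((-5)² + (-3)²) = sqrt(25 + 9) = sqrt(34) = 5.83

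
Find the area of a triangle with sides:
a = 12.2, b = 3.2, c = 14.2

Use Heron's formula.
s = (a+b+c)/2 = (12.2+3.2+14.2)/2 = 14.8
A = √(s(s-a)(s-b)(s-c)) = √(14.8·2.6·11.6·0.6)
A = √267.821 = 16.37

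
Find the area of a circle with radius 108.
Area = pi * r²
Area = pi * 108²
Area = pi * 11664
Area = 36643.54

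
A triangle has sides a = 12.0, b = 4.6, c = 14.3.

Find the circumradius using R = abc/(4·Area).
s = (a+b+c)/2 = 15.45
Area = √(s(s-a)(s-b)(s-c)) = √(15.45·3.45·10.85·1.15) = 25.7892
R = abc/(4·Area) = (12.0·4.6·14.3)/(4·25.7892) = 789.36/103.1568 = 7.652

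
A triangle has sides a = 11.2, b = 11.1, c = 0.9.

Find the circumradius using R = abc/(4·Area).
s = (a+b+c)/2 = 11.6
Area = √(s(s-a)(s-b)(s-c)) = √(11.6·0.4·0.5·10.7) = 4.98237
R = abc/(4·Area) = (11.2·11.1·0.9)/(4·4.98237) = 111.888/19.92948 = 5.614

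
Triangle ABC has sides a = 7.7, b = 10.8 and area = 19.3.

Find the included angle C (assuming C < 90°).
Area = ½ab·sin(C)  →  sin(C) = 2·Area/(ab)
sin(C) = 2·19.3/(7.7·10.8) = 0.464165
C = arcsin(0.464165) = 27.66°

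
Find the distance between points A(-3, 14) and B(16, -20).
Using the distance formula: d = sqrt((x₂-x₁)² + (y₂-y₁)²)
dx = 16 - (-3) = 19
dy = (-20) - 14 = -34
d = sqrt(19² + (-34)²) = sqrt(361 + 1156) = sqrt(1517) = 38.95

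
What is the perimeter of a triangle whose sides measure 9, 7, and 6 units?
Perimeter = sum of all sides
Perimeter = 9 + 7 + 6
Perimeter = 22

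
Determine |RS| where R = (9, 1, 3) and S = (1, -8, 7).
d = √[(-8)² + (-9)² + (4)²] = √161 = 12.69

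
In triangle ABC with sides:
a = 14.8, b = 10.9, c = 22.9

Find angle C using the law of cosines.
cos(C) = (a² + b² - c²)/(2ab)
cos(C) = (14.8² + 10.9² - 22.9²)/(2·14.8·10.9) = -186.56/322.64 = -0.578230
C = arccos(-0.578230) = 125.3°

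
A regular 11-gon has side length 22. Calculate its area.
For a regular 11-gon with side length s = 22:
Apothem a = s / (2*tan(pi/11)) = 22 / (2*tan(pi/11)) ≈ 37.4626
Perimeter P = 11 * 22 = 242
Area = (1/2) * P * a = (1/2) * 242 * 37.4626 = 4532.97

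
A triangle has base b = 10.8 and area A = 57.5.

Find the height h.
A = ½bh  →  h = 2A/b
h = 2·57.5/10.8 = 10.65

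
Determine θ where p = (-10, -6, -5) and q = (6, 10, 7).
p·q = -155, |p|² = 161, |q|² = 185
cos θ = -155/√29785 ≈ -0.8981
θ ≈ 153.9°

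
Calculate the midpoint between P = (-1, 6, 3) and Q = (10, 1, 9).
Midpoint = ((-1+10)/2, (6+1)/2, (3+9)/2) = (4.5, 3.5, 6)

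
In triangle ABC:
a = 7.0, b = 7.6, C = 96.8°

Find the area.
Using A = ½ab·sin(C):
A = ½·7.0·7.6·sin(96.8°) = ½·53.2·0.992966 = 26.41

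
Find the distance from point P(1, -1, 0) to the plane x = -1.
d = |1(1) + 0(-1) + 0(0) - (-1)| / √(1² + 0² + 0²) = 2/√1 = 2.0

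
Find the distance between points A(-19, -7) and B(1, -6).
Using the distance formula: d = sqrt((x₂-x₁)² + (y₂-y₁)²)
dx = 1 - (-19) = 20
dy = (-6) - (-7) = 1
d = sqrt(20² + 1²) = sqrt(400 + 1) = sqrt(401) = 20.02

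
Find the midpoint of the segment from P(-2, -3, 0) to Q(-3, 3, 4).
Midpoint = ((-2-3)/2, (-3+3)/2, (0+4)/2) = (-2.5, 0, 2)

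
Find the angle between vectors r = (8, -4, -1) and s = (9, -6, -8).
r·s = 104, |r|² = 81, |s|² = 181
cos θ = 104/√14661 ≈ 0.8589
θ ≈ 30.8°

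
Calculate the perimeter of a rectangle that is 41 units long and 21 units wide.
Perimeter = 2 * (length + width)
Perimeter = 2 * (41 + 21)
Perimeter = 2 * 62
Perimeter = 124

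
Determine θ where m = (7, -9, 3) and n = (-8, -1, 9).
m·n = -20, |m|² = 139, |n|² = 146
cos θ = -20/√20294 ≈ -0.1404
θ ≈ 98.07°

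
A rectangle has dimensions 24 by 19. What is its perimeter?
Perimeter = 2 * (length + width)
Perimeter = 2 * (24 + 19)
Perimeter = 2 * 43
Perimeter = 86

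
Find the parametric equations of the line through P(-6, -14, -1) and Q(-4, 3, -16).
Direction vector d = Q - P = (2, 17, -15)
x = -6 + 2t, y = -14 + 17t, z = -1 - 15t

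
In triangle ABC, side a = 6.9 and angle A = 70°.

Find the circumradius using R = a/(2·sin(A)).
R = a/(2·sin(A)) = 6.9/(2·sin(70°))
R = 6.9/(2·0.939693) = 6.9/1.879385 = 3.671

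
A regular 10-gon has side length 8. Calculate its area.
For a regular 10-gon with side length s = 8:
Apothem a = s / (2*tan(pi/10)) = 8 / (2*tan(pi/10)) ≈ 12.3107
Perimeter P = 10 * 8 = 80
Area = (1/2) * P * a = (1/2) * 80 * 12.3107 = 492.43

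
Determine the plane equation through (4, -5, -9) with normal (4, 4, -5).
d = n·P = (4)(4) + (4)(-5) + (-5)(-9) = 41
Plane: 4x + 4y - 5z = 41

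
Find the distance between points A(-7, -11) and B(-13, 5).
Using the distance formula: d = sqrt((x₂-x₁)² + (y₂-y₁)²)
dx = (-13) - (-7) = -6
dy = 5 - (-11) = 16
d = sqrt((-6)² + 16²) = sqrt(36 + 256) = sqrt(292) = 17.09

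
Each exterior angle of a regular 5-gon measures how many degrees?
Exterior angle of a regular n-gon = 360/n
Exterior angle = 360/5
Exterior angle = 72 degrees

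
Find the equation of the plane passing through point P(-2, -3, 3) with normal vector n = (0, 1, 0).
d = n·P = (0)(-2) + (1)(-3) + (0)(3) = -3
Plane: y = -3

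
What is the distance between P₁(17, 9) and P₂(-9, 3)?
Using the distance formula: d = sqrt((x₂-x₁)² + (y₂-y₁)²)
dx = (-9) - 17 = -26
dy = 3 - 9 = -6
d = sqrt((-26)² + (-6)²) = sqrt(676 + 36) = sqrt(712) = 26.68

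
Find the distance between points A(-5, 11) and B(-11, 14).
Using the distance formula: d = sqrt((x₂-x₁)² + (y₂-y₁)²)
dx = (-11) - (-5) = -6
dy = 14 - 11 = 3
d = sqrt((-6)² + 3²) = sqrt(36 + 9) = sqrt(45) = 6.71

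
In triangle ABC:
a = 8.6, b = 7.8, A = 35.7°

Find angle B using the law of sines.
sin(B)/b = sin(A)/a
sin(B) = b·sin(A)/a = 7.8·sin(35.7°)/8.6 = 0.529258
B = arcsin(0.529258) = 31.96°  (b ≤ a, so B ≤ A and the acute solution is unique)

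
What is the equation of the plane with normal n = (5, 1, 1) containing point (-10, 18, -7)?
d = n·P = (5)(-10) + (1)(18) + (1)(-7) = -39
Plane: 5x + y + z = -39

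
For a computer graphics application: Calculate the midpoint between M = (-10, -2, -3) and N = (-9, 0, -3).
Midpoint = ((-10-9)/2, (-2+0)/2, (-3-3)/2) = (-9.5, -1, -3)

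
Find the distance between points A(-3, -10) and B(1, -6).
Using the distance formula: d = sqrt((x₂-x₁)² + (y₂-y₁)²)
dx = 1 - (-3) = 4
dy = (-6) - (-10) = 4
d = sqrt(4² + 4²) = sqrt(16 + 16) = sqrt(32) = 5.66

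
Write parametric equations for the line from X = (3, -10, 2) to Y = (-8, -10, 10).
Direction vector d = Y - X = (-11, 0, 8)
x = 3 - 11t, y = -10, z = 2 + 8t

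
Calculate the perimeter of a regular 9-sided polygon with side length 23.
Perimeter = number of sides * side length
Perimeter = 9 * 23
Perimeter = 207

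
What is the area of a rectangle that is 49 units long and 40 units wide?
Area = length * width
Area = 49 * 40
Area = 1960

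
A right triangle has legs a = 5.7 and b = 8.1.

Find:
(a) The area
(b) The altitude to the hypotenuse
(a) Area = ½ab = ½·5.7·8.1 = 23.085
(b) Hypotenuse c = √(5.7² + 8.1²) = √98.1 = 9.90454
    Area = ½·c·h_c  →  h_c = 2·Area/c = 2·23.085/9.90454 = 4.661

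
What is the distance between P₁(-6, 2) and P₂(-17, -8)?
Using the distance formula: d = sqrt((x₂-x₁)² + (y₂-y₁)²)
dx = (-17) - (-6) = -11
dy = (-8) - 2 = -10
d = sqrt((-11)² + (-10)²) = sqrt(121 + 100) = sqrt(221) = 14.87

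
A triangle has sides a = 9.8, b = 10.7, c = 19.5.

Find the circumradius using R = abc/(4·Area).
s = (a+b+c)/2 = 20
Area = √(s(s-a)(s-b)(s-c)) = √(20·10.2·9.3·0.5) = 30.7994
R = abc/(4·Area) = (9.8·10.7·19.5)/(4·30.7994) = 2044.77/123.1976 = 16.6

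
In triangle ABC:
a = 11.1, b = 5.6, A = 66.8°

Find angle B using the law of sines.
sin(B)/b = sin(A)/a
sin(B) = b·sin(A)/a = 5.6·sin(66.8°)/11.1 = 0.463708
B = arcsin(0.463708) = 27.63°  (b ≤ a, so B ≤ A and the acute solution is unique)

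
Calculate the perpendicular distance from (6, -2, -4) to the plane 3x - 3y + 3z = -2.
d = |3(6) + (-3)(-2) + 3(-4) - (-2)| / √(3² + (-3)² + 3²) = 14/√27 = 2.694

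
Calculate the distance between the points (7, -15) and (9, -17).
Using the distance formula: d = sqrt((x₂-x₁)² + (y₂-y₁)²)
dx = 9 - 7 = 2
dy = (-17) - (-15) = -2
d = sqrt(2² + (-2)²) = sqrt(4 + 4) = sqrt(8) = 2.83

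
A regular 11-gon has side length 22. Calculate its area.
For a regular 11-gon with side length s = 22:
Apothem a = s / (2*tan(pi/11)) = 22 / (2*tan(pi/11)) ≈ 37.4626
Perimeter P = 11 * 22 = 242
Area = (1/2) * P * a = (1/2) * 242 * 37.4626 = 4532.97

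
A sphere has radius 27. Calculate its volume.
Volume = (4/3) * pi * r³
Volume = (4/3) * pi * 27³
Volume = (4/3) * pi * 19683
Volume = 82447.96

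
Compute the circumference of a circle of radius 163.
Circumference = 2 * pi * r
Circumference = 2 * pi * 163
Circumference = 1024.16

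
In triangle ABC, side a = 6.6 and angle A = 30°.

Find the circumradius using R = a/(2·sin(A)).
R = a/(2·sin(A)) = 6.6/(2·sin(30°))
R = 6.6/(2·0.500000) = 6.6/1.000000 = 6.6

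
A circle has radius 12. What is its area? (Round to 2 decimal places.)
Area = pi * r²
Area = pi * 12²
Area = pi * 144
Area = 452.39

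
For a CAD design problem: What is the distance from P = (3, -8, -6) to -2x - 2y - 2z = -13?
d = |(-2)(3) + (-2)(-8) + (-2)(-6) - (-13)| / √((-2)² + (-2)² + (-2)²) = 35/√12 = 10.1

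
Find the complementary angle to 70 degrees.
Complementary angles sum to 90 degrees.
Other angle = 90 - 70
Other angle = 20 degrees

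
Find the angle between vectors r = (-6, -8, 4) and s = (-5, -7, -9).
r·s = 50, |r|² = 116, |s|² = 155
cos θ = 50/√17980 ≈ 0.3729
θ ≈ 68.11°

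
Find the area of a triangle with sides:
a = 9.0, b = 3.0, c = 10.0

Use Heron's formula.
s = (a+b+c)/2 = (9.0+3.0+10.0)/2 = 11
A = √(s(s-a)(s-b)(s-c)) = √(11·2·8·1)
A = √176 = 13.27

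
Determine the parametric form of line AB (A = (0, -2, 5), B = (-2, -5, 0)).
Direction vector d = B - A = (-2, -3, -5)
x = 0 - 2t, y = -2 - 3t, z = 5 - 5t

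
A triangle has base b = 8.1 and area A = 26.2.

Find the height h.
A = ½bh  →  h = 2A/b
h = 2·26.2/8.1 = 6.469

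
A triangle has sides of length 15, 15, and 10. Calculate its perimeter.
Perimeter = sum of all sides
Perimeter = 15 + 15 + 10
Perimeter = 40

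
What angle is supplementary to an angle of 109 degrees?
Supplementary angles sum to 180 degrees.
Other angle = 180 - 109
Other angle = 71 degrees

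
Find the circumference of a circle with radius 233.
Circumference = 2 * pi * r
Circumference = 2 * pi * 233
Circumference = 1463.98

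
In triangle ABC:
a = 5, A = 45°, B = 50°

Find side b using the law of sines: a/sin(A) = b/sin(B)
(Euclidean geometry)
b = a·sin(B)/sin(A) = 5·sin(50°)/sin(45°)
b = 5·0.766044/0.707107 = 5.417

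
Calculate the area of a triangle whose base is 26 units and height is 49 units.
Area = (1/2) * base * height
Area = (1/2) * 26 * 49
Area = 637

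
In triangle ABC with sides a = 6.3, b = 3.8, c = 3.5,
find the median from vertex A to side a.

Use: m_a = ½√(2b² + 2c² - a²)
m_a = ½√(2·3.8² + 2·3.5² - 6.3²)
m_a = ½√(28.88 + 24.5 - 39.69) = ½√13.69 = 1.85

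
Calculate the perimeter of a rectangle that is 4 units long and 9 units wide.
Perimeter = 2 * (length + width)
Perimeter = 2 * (4 + 9)
Perimeter = 2 * 13
Perimeter = 26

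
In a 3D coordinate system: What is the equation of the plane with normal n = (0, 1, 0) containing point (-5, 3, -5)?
d = n·P = (0)(-5) + (1)(3) + (0)(-5) = 3
Plane: y = 3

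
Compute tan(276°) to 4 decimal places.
tan(276 degrees) = -9.5144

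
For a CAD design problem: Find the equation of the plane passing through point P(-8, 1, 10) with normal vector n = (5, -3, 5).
d = n·P = (5)(-8) + (-3)(1) + (5)(10) = 7
Plane: 5x - 3y + 5z = 7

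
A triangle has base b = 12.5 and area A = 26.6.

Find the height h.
A = ½bh  →  h = 2A/b
h = 2·26.6/12.5 = 4.256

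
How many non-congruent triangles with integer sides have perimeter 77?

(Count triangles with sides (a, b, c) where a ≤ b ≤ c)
With a ≤ b ≤ c and a + b + c = 77, the triangle inequality a + b > c gives c < 77/2, so c ≤ 38.
Iterate a from 1 to ⌊p/3⌋ = 25; for each a, b ranges from a to ⌊(p−a)/2⌋ with c = p − a − b, keeping only c ≥ b.
Triples: (1, 38, 38), (2, 37, 38), (3, 36, 38), …
Count = 133 triangles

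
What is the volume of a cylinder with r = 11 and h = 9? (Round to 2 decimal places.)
Volume = pi * r² * h
Volume = pi * 11² * 9
Volume = pi * 121 * 9
Volume = pi * 1089
Volume = 3421.19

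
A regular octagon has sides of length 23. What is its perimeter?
Perimeter = number of sides * side length
Perimeter = 8 * 23
Perimeter = 184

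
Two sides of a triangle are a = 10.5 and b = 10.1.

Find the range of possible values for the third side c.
By the triangle inequality: |a - b| < c < a + b
|10.5 - 10.1| < c < 10.5 + 10.1
0.4 < c < 20.6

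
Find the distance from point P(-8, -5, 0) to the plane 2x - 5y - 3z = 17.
d = |2(-8) + (-5)(-5) + (-3)(0) - (17)| / √(2² + (-5)² + (-3)²) = 8/√38 = 1.298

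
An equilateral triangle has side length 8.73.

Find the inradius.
For an equilateral triangle, r = s/(2√3) where s is the side.
r = 8.73/(2√3) = 8.73/3.464102 = 2.52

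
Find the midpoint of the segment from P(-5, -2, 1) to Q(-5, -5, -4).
Midpoint = ((-5-5)/2, (-2-5)/2, (1-4)/2) = (-5, -3.5, -1.5)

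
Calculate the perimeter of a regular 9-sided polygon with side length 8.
Perimeter = number of sides * side length
Perimeter = 9 * 8
Perimeter = 72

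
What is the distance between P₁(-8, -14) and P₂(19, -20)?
Using the distance formula: d = sqrt((x₂-x₁)² + (y₂-y₁)²)
dx = 19 - (-8) = 27
dy = (-20) - (-14) = -6
d = sqrt(27² + (-6)²) = sqrt(729 + 36) = sqrt(765) = 27.66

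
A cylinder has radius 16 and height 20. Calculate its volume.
Volume = pi * r² * h
Volume = pi * 16² * 20
Volume = pi * 256 * 20
Volume = pi * 5120
Volume = 16084.95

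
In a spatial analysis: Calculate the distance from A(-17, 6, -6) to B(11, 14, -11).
d = √[(28)² + (8)² + (-5)²] = √873 = 29.55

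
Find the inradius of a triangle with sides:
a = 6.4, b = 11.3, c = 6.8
s = (a+b+c)/2 = (6.4+11.3+6.8)/2 = 12.25
Area = √(s(s-a)(s-b)(s-c)) = √(12.25·5.85·0.95·5.45) = 19.2622
r = Area/s = 19.2622/12.25 = 1.572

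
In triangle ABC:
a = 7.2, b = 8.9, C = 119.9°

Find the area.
Using A = ½ab·sin(C):
A = ½·7.2·8.9·sin(119.9°) = ½·64.08·0.866897 = 27.78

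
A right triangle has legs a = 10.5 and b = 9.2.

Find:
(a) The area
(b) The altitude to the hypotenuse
(a) Area = ½ab = ½·10.5·9.2 = 48.3
(b) Hypotenuse c = √(10.5² + 9.2²) = √194.89 = 13.9603
    Area = ½·c·h_c  →  h_c = 2·Area/c = 2·48.3/13.9603 = 6.92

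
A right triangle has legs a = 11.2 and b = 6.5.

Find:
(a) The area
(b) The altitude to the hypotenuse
(a) Area = ½ab = ½·11.2·6.5 = 36.4
(b) Hypotenuse c = √(11.2² + 6.5²) = √167.69 = 12.9495
    Area = ½·c·h_c  →  h_c = 2·Area/c = 2·36.4/12.9495 = 5.622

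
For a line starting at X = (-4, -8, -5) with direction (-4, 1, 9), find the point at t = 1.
P(1) = (-4 + (-4)(1), -8 + 1(1), -5 + 9(1)) = (-8, -7, 4)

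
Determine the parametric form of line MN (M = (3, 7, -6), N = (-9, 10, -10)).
Direction vector d = N - M = (-12, 3, -4)
x = 3 - 12t, y = 7 + 3t, z = -6 - 4t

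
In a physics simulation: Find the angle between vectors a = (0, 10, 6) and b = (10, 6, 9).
a·b = 114, |a|² = 136, |b|² = 217
cos θ = 114/√29512 ≈ 0.6636
θ ≈ 48.43°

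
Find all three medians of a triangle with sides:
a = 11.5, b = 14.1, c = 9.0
Using m_x = ½√(2y² + 2z² - x²):
m_a = ½√(2·14.1² + 2·9.0² - 11.5²) = ½√427.37 = 10.34
m_b = ½√(2·11.5² + 2·9.0² - 14.1²) = ½√227.69 = 7.545
m_c = ½√(2·11.5² + 2·14.1² - 9.0²) = ½√581.12 = 12.05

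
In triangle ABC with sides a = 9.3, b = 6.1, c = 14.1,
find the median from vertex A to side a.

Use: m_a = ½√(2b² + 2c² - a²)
m_a = ½√(2·6.1² + 2·14.1² - 9.3²)
m_a = ½√(74.42 + 397.62 - 86.49) = ½√385.55 = 9.818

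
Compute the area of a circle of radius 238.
Area = pi * r²
Area = pi * 238²
Area = pi * 56644
Area = 177952.37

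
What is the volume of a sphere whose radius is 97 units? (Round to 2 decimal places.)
Volume = (4/3) * pi * r³
Volume = (4/3) * pi * 97³
Volume = (4/3) * pi * 912673
Volume = 3822995.72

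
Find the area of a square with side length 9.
Area = s²
Area = 9²
Area = 81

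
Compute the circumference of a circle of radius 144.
Circumference = 2 * pi * r
Circumference = 2 * pi * 144
Circumference = 904.78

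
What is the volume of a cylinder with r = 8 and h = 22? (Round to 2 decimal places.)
Volume = pi * r² * h
Volume = pi * 8² * 22
Volume = pi * 64 * 22
Volume = pi * 1408
Volume = 4423.36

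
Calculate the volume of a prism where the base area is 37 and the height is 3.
Volume = base area * height
Volume = 37 * 3
Volume = 111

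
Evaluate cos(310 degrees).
cos(310 degrees) = 0.6428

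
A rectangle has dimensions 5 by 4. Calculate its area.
Area = length * width
Area = 5 * 4
Area = 20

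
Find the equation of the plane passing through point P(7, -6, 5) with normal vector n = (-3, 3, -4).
d = n·P = (-3)(7) + (3)(-6) + (-4)(5) = -59
Plane: -3x + 3y - 4z = -59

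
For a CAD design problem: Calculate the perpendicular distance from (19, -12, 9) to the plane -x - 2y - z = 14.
d = |(-1)(19) + (-2)(-12) + (-1)(9) - (14)| / √((-1)² + (-2)² + (-1)²) = 18/√6 = 7.348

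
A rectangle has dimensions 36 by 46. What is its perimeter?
Perimeter = 2 * (length + width)
Perimeter = 2 * (36 + 46)
Perimeter = 2 * 82
Perimeter = 164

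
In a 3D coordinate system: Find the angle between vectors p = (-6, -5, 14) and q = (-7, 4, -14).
p·q = -174, |p|² = 257, |q|² = 261
cos θ = -174/√67077 ≈ -0.6718
θ ≈ 132.2°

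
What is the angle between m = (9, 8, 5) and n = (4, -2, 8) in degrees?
m·n = 60, |m|² = 170, |n|² = 84
cos θ = 60/√14280 ≈ 0.5021
θ ≈ 59.86°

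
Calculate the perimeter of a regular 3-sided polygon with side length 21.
Perimeter = number of sides * side length
Perimeter = 3 * 21
Perimeter = 63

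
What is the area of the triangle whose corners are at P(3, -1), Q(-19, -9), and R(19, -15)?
Using the coordinate formula: Area = (1/2)|x₁(y₂-y₃) + x₂(y₃-y₁) + x₃(y₁-y₂)|
Area = (1/2)|3((-9)-(-15)) + (-19)((-15)-(-1)) + 19((-1)-(-9))|
Area = (1/2)|3*6 + (-19)*(-14) + 19*8|
Area = (1/2)|18 + 266 + 152|
Area = (1/2)*436 = 218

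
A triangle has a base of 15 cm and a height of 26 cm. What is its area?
Area = (1/2) * base * height
Area = (1/2) * 15 * 26
Area = 195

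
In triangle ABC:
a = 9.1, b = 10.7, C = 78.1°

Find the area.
Using A = ½ab·sin(C):
A = ½·9.1·10.7·sin(78.1°) = ½·97.37·0.978509 = 47.64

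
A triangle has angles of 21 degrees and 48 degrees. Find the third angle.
Sum of angles in a triangle = 180 degrees
Third angle = 180 - 21 - 48
Third angle = 111 degrees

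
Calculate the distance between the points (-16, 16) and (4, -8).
Using the distance formula: d = sqrt((x₂-x₁)² + (y₂-y₁)²)
dx = 4 - (-16) = 20
dy = (-8) - 16 = -24
d = sqrt(20² + (-24)²) = sqrt(400 + 576) = sqrt(976) = 31.24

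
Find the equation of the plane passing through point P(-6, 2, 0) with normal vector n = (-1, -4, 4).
d = n·P = (-1)(-6) + (-4)(2) + (4)(0) = -2
Plane: -x - 4y + 4z = -2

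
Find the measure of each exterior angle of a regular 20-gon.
Exterior angle of a regular n-gon = 360/n
Exterior angle = 360/20
Exterior angle = 18 degrees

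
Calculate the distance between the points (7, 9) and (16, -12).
Using the distance formula: d = sqrt((x₂-x₁)² + (y₂-y₁)²)
dx = 16 - 7 = 9
dy = (-12) - 9 = -21
d = sqrt(9² + (-21)²) = sqrt(81 + 441) = sqrt(522) = 22.85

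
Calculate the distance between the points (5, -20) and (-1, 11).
Using the distance formula: d = sqrt((x₂-x₁)² + (y₂-y₁)²)
dx = (-1) - 5 = -6
dy = 11 - (-20) = 31
d = sqrt((-6)² + 31²) = sqrt(36 + 961) = sqrt(997) = 31.58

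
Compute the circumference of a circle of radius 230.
Circumference = 2 * pi * r
Circumference = 2 * pi * 230
Circumference = 1445.13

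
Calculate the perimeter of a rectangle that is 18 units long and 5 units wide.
Perimeter = 2 * (length + width)
Perimeter = 2 * (18 + 5)
Perimeter = 2 * 23
Perimeter = 46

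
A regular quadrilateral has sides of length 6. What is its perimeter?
Perimeter = number of sides * side length
Perimeter = 4 * 6
Perimeter = 24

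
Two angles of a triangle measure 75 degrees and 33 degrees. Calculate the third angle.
Sum of angles in a triangle = 180 degrees
Third angle = 180 - 75 - 33
Third angle = 72 degrees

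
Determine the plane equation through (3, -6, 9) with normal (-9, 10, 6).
d = n·P = (-9)(3) + (10)(-6) + (6)(9) = -33
Plane: -9x + 10y + 6z = -33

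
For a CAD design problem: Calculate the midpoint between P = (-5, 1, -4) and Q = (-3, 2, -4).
Midpoint = ((-5-3)/2, (1+2)/2, (-4-4)/2) = (-4, 1.5, -4)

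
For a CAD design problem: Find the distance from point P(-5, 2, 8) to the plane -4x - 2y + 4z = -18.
d = |(-4)(-5) + (-2)(2) + 4(8) - (-18)| / √((-4)² + (-2)² + 4²) = 66/√36 = 11.0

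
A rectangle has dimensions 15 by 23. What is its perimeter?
Perimeter = 2 * (length + width)
Perimeter = 2 * (15 + 23)
Perimeter = 2 * 38
Perimeter = 76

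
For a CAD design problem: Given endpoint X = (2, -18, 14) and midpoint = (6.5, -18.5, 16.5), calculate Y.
Y = (2×6.5 - 2, 2×(-18.5) - (-18), 2×16.5 - 14) = (11, -19, 19)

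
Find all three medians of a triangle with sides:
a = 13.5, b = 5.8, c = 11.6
Using m_x = ½√(2y² + 2z² - x²):
m_a = ½√(2·5.8² + 2·11.6² - 13.5²) = ½√154.15 = 6.208
m_b = ½√(2·13.5² + 2·11.6² - 5.8²) = ½√599.98 = 12.25
m_c = ½√(2·13.5² + 2·5.8² - 11.6²) = ½√297.22 = 8.62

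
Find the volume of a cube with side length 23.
Volume = s³
Volume = 23³
Volume = 12167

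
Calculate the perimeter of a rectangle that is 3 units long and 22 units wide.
Perimeter = 2 * (length + width)
Perimeter = 2 * (3 + 22)
Perimeter = 2 * 25
Perimeter = 50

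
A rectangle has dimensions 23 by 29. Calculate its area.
Area = length * width
Area = 23 * 29
Area = 667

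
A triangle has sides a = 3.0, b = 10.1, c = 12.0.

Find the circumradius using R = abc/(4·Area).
s = (a+b+c)/2 = 12.55
Area = √(s(s-a)(s-b)(s-c)) = √(12.55·9.55·2.45·0.55) = 12.7083
R = abc/(4·Area) = (3.0·10.1·12.0)/(4·12.7083) = 363.6/50.8332 = 7.153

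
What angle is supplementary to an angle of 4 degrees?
Supplementary angles sum to 180 degrees.
Other angle = 180 - 4
Other angle = 176 degrees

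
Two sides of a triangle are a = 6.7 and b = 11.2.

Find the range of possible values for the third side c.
By the triangle inequality: |a - b| < c < a + b
|6.7 - 11.2| < c < 6.7 + 11.2
4.5 < c < 17.9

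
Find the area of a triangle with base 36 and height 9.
Area = (1/2) * base * height
Area = (1/2) * 36 * 9
Area = 162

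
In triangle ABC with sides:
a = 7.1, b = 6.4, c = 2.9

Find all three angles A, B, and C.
By the law of cosines:
cos(A) = (b² + c² - a²)/(2bc) = -0.028017  →  A = 91.61°
cos(B) = (a² + c² - b²)/(2ac) = 0.433706  →  B = 64.3°
cos(C) = (a² + b² - c²)/(2ab) = 0.912852  →  C = 24.1°
Check: A + B + C = 180.0° ✓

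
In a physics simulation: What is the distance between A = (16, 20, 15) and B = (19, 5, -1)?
d = √[(3)² + (-15)² + (-16)²] = √490 = 22.14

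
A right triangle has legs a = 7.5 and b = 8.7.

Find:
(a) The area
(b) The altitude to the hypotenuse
(a) Area = ½ab = ½·7.5·8.7 = 32.625
(b) Hypotenuse c = √(7.5² + 8.7²) = √131.94 = 11.4865
    Area = ½·c·h_c  →  h_c = 2·Area/c = 2·32.625/11.4865 = 5.681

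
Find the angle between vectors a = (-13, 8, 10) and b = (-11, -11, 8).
a·b = 135, |a|² = 333, |b|² = 306
cos θ = 135/√101898 ≈ 0.4229
θ ≈ 64.98°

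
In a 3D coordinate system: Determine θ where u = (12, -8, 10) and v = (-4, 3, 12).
u·v = 48, |u|² = 308, |v|² = 169
cos θ = 48/√52052 ≈ 0.2104
θ ≈ 77.85°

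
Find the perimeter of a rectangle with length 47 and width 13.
Perimeter = 2 * (length + width)
Perimeter = 2 * (47 + 13)
Perimeter = 2 * 60
Perimeter = 120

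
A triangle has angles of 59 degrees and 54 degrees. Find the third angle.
Sum of angles in a triangle = 180 degrees
Third angle = 180 - 59 - 54
Third angle = 67 degrees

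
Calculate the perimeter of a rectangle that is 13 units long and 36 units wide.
Perimeter = 2 * (length + width)
Perimeter = 2 * (13 + 36)
Perimeter = 2 * 49
Perimeter = 98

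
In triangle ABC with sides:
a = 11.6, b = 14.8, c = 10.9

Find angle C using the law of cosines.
cos(C) = (a² + b² - c²)/(2ab)
cos(C) = (11.6² + 14.8² - 10.9²)/(2·11.6·14.8) = 234.79/343.36 = 0.683801
C = arccos(0.683801) = 46.86°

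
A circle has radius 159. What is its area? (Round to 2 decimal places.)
Area = pi * r²
Area = pi * 159²
Area = pi * 25281
Area = 79422.60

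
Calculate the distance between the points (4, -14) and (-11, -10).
Using the distance formula: d = sqrt((x₂-x₁)² + (y₂-y₁)²)
dx = (-11) - 4 = -15
dy = (-10) - (-14) = 4
d = sqrt((-15)² + 4²) = sqrt(225 + 16) = sqrt(241) = 15.52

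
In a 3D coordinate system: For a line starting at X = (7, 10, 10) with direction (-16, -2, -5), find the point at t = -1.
P(-1) = (7 + (-16)(-1), 10 + (-2)(-1), 10 + (-5)(-1)) = (23, 12, 15)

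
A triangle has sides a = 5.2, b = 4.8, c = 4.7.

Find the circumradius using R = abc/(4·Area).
s = (a+b+c)/2 = 7.35
Area = √(s(s-a)(s-b)(s-c)) = √(7.35·2.15·2.55·2.65) = 10.3337
R = abc/(4·Area) = (5.2·4.8·4.7)/(4·10.3337) = 117.312/41.3348 = 2.838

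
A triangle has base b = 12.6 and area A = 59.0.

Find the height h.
A = ½bh  →  h = 2A/b
h = 2·59.0/12.6 = 9.365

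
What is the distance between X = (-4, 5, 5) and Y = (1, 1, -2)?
d = √[(5)² + (-4)² + (-7)²] = √90 = 9.487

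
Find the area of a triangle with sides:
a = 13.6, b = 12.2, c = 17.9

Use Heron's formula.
s = (a+b+c)/2 = (13.6+12.2+17.9)/2 = 21.85
A = √(s(s-a)(s-b)(s-c)) = √(21.85·8.25·9.65·3.95)
A = √6871.16 = 82.89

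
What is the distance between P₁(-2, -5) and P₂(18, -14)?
Using the distance formula: d = sqrt((x₂-x₁)² + (y₂-y₁)²)
dx = 18 - (-2) = 20
dy = (-14) - (-5) = -9
d = sqrt(20² + (-9)²) = sqrt(400 + 81) = sqrt(481) = 21.93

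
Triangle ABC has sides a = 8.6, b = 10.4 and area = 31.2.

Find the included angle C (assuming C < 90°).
Area = ½ab·sin(C)  →  sin(C) = 2·Area/(ab)
sin(C) = 2·31.2/(8.6·10.4) = 0.697674
C = arcsin(0.697674) = 44.24°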